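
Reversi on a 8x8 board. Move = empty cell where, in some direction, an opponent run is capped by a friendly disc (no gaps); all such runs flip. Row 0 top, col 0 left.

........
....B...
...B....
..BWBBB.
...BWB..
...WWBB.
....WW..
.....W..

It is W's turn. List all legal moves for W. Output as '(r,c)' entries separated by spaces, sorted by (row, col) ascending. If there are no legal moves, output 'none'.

(0,3): no bracket -> illegal
(0,4): no bracket -> illegal
(0,5): no bracket -> illegal
(1,2): no bracket -> illegal
(1,3): flips 1 -> legal
(1,5): no bracket -> illegal
(2,1): flips 2 -> legal
(2,2): no bracket -> illegal
(2,4): flips 1 -> legal
(2,5): flips 3 -> legal
(2,6): flips 1 -> legal
(2,7): flips 2 -> legal
(3,1): flips 1 -> legal
(3,7): flips 3 -> legal
(4,1): no bracket -> illegal
(4,2): flips 1 -> legal
(4,6): flips 2 -> legal
(4,7): flips 1 -> legal
(5,2): no bracket -> illegal
(5,7): flips 2 -> legal
(6,6): flips 1 -> legal
(6,7): no bracket -> illegal

Answer: (1,3) (2,1) (2,4) (2,5) (2,6) (2,7) (3,1) (3,7) (4,2) (4,6) (4,7) (5,7) (6,6)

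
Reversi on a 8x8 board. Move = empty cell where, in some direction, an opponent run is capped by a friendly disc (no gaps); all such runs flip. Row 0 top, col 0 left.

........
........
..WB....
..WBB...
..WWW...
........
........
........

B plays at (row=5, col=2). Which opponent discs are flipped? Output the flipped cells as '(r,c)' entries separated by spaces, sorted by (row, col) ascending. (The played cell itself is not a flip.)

Answer: (4,3)

Derivation:
Dir NW: first cell '.' (not opp) -> no flip
Dir N: opp run (4,2) (3,2) (2,2), next='.' -> no flip
Dir NE: opp run (4,3) capped by B -> flip
Dir W: first cell '.' (not opp) -> no flip
Dir E: first cell '.' (not opp) -> no flip
Dir SW: first cell '.' (not opp) -> no flip
Dir S: first cell '.' (not opp) -> no flip
Dir SE: first cell '.' (not opp) -> no flip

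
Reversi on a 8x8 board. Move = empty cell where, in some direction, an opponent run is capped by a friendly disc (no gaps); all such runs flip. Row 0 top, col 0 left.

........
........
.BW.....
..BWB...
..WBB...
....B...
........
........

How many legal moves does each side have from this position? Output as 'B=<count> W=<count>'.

Answer: B=5 W=6

Derivation:
-- B to move --
(1,1): flips 2 -> legal
(1,2): flips 1 -> legal
(1,3): no bracket -> illegal
(2,3): flips 2 -> legal
(2,4): no bracket -> illegal
(3,1): no bracket -> illegal
(4,1): flips 1 -> legal
(5,1): no bracket -> illegal
(5,2): flips 1 -> legal
(5,3): no bracket -> illegal
B mobility = 5
-- W to move --
(1,0): no bracket -> illegal
(1,1): no bracket -> illegal
(1,2): no bracket -> illegal
(2,0): flips 1 -> legal
(2,3): no bracket -> illegal
(2,4): no bracket -> illegal
(2,5): no bracket -> illegal
(3,0): no bracket -> illegal
(3,1): flips 1 -> legal
(3,5): flips 1 -> legal
(4,1): no bracket -> illegal
(4,5): flips 2 -> legal
(5,2): no bracket -> illegal
(5,3): flips 1 -> legal
(5,5): flips 1 -> legal
(6,3): no bracket -> illegal
(6,4): no bracket -> illegal
(6,5): no bracket -> illegal
W mobility = 6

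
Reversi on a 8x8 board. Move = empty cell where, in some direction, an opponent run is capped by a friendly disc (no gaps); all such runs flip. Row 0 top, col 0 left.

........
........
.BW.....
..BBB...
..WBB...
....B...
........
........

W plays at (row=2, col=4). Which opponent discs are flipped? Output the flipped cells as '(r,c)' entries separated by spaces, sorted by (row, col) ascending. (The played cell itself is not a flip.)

Dir NW: first cell '.' (not opp) -> no flip
Dir N: first cell '.' (not opp) -> no flip
Dir NE: first cell '.' (not opp) -> no flip
Dir W: first cell '.' (not opp) -> no flip
Dir E: first cell '.' (not opp) -> no flip
Dir SW: opp run (3,3) capped by W -> flip
Dir S: opp run (3,4) (4,4) (5,4), next='.' -> no flip
Dir SE: first cell '.' (not opp) -> no flip

Answer: (3,3)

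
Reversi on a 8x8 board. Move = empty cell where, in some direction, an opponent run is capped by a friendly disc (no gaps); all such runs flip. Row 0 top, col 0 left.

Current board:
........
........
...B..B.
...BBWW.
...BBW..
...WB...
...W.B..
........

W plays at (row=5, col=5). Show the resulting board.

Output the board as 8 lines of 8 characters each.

Answer: ........
........
...B..B.
...BBWW.
...BBW..
...WWW..
...W.B..
........

Derivation:
Place W at (5,5); scan 8 dirs for brackets.
Dir NW: opp run (4,4) (3,3), next='.' -> no flip
Dir N: first cell 'W' (not opp) -> no flip
Dir NE: first cell '.' (not opp) -> no flip
Dir W: opp run (5,4) capped by W -> flip
Dir E: first cell '.' (not opp) -> no flip
Dir SW: first cell '.' (not opp) -> no flip
Dir S: opp run (6,5), next='.' -> no flip
Dir SE: first cell '.' (not opp) -> no flip
All flips: (5,4)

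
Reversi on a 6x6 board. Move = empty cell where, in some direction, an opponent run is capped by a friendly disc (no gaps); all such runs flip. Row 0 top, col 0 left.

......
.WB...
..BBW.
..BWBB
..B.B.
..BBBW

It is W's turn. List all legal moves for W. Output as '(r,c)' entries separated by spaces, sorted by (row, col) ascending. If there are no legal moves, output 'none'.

(0,1): no bracket -> illegal
(0,2): no bracket -> illegal
(0,3): no bracket -> illegal
(1,3): flips 2 -> legal
(1,4): no bracket -> illegal
(2,1): flips 2 -> legal
(2,5): no bracket -> illegal
(3,1): flips 1 -> legal
(4,1): no bracket -> illegal
(4,3): no bracket -> illegal
(4,5): no bracket -> illegal
(5,1): flips 4 -> legal

Answer: (1,3) (2,1) (3,1) (5,1)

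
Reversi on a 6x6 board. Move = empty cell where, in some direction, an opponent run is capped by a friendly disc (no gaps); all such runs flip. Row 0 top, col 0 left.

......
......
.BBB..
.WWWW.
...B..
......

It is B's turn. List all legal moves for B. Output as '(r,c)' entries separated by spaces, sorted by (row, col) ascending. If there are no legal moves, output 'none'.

Answer: (2,5) (4,0) (4,1) (4,2) (4,4) (4,5)

Derivation:
(2,0): no bracket -> illegal
(2,4): no bracket -> illegal
(2,5): flips 1 -> legal
(3,0): no bracket -> illegal
(3,5): no bracket -> illegal
(4,0): flips 1 -> legal
(4,1): flips 2 -> legal
(4,2): flips 1 -> legal
(4,4): flips 1 -> legal
(4,5): flips 1 -> legal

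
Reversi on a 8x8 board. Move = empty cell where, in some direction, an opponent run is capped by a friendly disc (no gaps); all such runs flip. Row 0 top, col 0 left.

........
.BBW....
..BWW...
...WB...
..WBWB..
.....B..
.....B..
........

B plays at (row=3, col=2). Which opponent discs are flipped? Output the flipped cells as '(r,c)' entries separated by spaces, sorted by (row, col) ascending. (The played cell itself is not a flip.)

Answer: (3,3)

Derivation:
Dir NW: first cell '.' (not opp) -> no flip
Dir N: first cell 'B' (not opp) -> no flip
Dir NE: opp run (2,3), next='.' -> no flip
Dir W: first cell '.' (not opp) -> no flip
Dir E: opp run (3,3) capped by B -> flip
Dir SW: first cell '.' (not opp) -> no flip
Dir S: opp run (4,2), next='.' -> no flip
Dir SE: first cell 'B' (not opp) -> no flip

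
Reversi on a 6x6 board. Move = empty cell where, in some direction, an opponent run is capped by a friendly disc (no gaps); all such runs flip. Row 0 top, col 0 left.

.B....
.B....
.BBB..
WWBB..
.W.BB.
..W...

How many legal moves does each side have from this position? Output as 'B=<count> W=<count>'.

-- B to move --
(2,0): no bracket -> illegal
(4,0): flips 1 -> legal
(4,2): no bracket -> illegal
(5,0): flips 1 -> legal
(5,1): flips 2 -> legal
(5,3): no bracket -> illegal
B mobility = 3
-- W to move --
(0,0): no bracket -> illegal
(0,2): no bracket -> illegal
(1,0): no bracket -> illegal
(1,2): flips 1 -> legal
(1,3): flips 1 -> legal
(1,4): flips 2 -> legal
(2,0): no bracket -> illegal
(2,4): no bracket -> illegal
(3,4): flips 3 -> legal
(3,5): no bracket -> illegal
(4,2): no bracket -> illegal
(4,5): no bracket -> illegal
(5,3): no bracket -> illegal
(5,4): no bracket -> illegal
(5,5): no bracket -> illegal
W mobility = 4

Answer: B=3 W=4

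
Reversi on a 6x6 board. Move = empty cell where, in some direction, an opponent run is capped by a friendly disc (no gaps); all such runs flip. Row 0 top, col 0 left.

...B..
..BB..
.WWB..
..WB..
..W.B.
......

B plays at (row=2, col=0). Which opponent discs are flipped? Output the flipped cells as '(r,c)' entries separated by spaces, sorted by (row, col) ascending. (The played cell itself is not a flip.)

Answer: (2,1) (2,2)

Derivation:
Dir NW: edge -> no flip
Dir N: first cell '.' (not opp) -> no flip
Dir NE: first cell '.' (not opp) -> no flip
Dir W: edge -> no flip
Dir E: opp run (2,1) (2,2) capped by B -> flip
Dir SW: edge -> no flip
Dir S: first cell '.' (not opp) -> no flip
Dir SE: first cell '.' (not opp) -> no flip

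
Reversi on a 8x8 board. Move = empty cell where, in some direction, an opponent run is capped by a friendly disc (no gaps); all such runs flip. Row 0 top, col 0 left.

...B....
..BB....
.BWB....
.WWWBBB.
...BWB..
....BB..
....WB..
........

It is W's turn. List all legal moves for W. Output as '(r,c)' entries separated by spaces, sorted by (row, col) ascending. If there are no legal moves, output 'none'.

(0,1): no bracket -> illegal
(0,2): flips 1 -> legal
(0,4): flips 1 -> legal
(1,0): flips 1 -> legal
(1,1): flips 1 -> legal
(1,4): flips 1 -> legal
(2,0): flips 1 -> legal
(2,4): flips 2 -> legal
(2,5): no bracket -> illegal
(2,6): flips 1 -> legal
(2,7): no bracket -> illegal
(3,0): no bracket -> illegal
(3,7): flips 3 -> legal
(4,2): flips 1 -> legal
(4,6): flips 2 -> legal
(4,7): no bracket -> illegal
(5,2): no bracket -> illegal
(5,3): flips 1 -> legal
(5,6): no bracket -> illegal
(6,3): no bracket -> illegal
(6,6): flips 2 -> legal
(7,4): no bracket -> illegal
(7,5): no bracket -> illegal
(7,6): flips 3 -> legal

Answer: (0,2) (0,4) (1,0) (1,1) (1,4) (2,0) (2,4) (2,6) (3,7) (4,2) (4,6) (5,3) (6,6) (7,6)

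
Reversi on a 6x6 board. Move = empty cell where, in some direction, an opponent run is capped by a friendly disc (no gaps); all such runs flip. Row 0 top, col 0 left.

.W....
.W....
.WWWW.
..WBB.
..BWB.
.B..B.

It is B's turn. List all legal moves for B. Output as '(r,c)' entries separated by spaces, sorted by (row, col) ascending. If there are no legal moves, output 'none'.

(0,0): flips 2 -> legal
(0,2): no bracket -> illegal
(1,0): flips 3 -> legal
(1,2): flips 3 -> legal
(1,3): flips 1 -> legal
(1,4): flips 1 -> legal
(1,5): flips 1 -> legal
(2,0): no bracket -> illegal
(2,5): no bracket -> illegal
(3,0): no bracket -> illegal
(3,1): flips 1 -> legal
(3,5): no bracket -> illegal
(4,1): no bracket -> illegal
(5,2): flips 1 -> legal
(5,3): flips 1 -> legal

Answer: (0,0) (1,0) (1,2) (1,3) (1,4) (1,5) (3,1) (5,2) (5,3)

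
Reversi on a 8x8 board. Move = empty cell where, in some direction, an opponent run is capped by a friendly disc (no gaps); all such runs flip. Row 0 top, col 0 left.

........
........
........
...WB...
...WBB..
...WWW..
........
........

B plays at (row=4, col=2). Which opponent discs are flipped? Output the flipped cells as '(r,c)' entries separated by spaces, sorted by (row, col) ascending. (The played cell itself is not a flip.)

Answer: (4,3)

Derivation:
Dir NW: first cell '.' (not opp) -> no flip
Dir N: first cell '.' (not opp) -> no flip
Dir NE: opp run (3,3), next='.' -> no flip
Dir W: first cell '.' (not opp) -> no flip
Dir E: opp run (4,3) capped by B -> flip
Dir SW: first cell '.' (not opp) -> no flip
Dir S: first cell '.' (not opp) -> no flip
Dir SE: opp run (5,3), next='.' -> no flip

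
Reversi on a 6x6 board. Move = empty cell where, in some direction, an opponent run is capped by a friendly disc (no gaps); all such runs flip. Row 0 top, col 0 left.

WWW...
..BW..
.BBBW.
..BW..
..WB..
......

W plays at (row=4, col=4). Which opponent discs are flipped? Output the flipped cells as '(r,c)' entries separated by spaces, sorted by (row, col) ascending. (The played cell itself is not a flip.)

Dir NW: first cell 'W' (not opp) -> no flip
Dir N: first cell '.' (not opp) -> no flip
Dir NE: first cell '.' (not opp) -> no flip
Dir W: opp run (4,3) capped by W -> flip
Dir E: first cell '.' (not opp) -> no flip
Dir SW: first cell '.' (not opp) -> no flip
Dir S: first cell '.' (not opp) -> no flip
Dir SE: first cell '.' (not opp) -> no flip

Answer: (4,3)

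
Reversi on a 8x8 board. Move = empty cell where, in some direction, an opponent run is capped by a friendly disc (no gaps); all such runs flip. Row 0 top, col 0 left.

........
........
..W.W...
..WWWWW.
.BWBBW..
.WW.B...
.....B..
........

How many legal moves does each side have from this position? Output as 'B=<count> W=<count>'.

Answer: B=10 W=9

Derivation:
-- B to move --
(1,1): flips 2 -> legal
(1,2): no bracket -> illegal
(1,3): no bracket -> illegal
(1,4): flips 2 -> legal
(1,5): no bracket -> illegal
(2,1): flips 1 -> legal
(2,3): flips 2 -> legal
(2,5): flips 1 -> legal
(2,6): flips 1 -> legal
(2,7): flips 2 -> legal
(3,1): no bracket -> illegal
(3,7): no bracket -> illegal
(4,0): no bracket -> illegal
(4,6): flips 1 -> legal
(4,7): no bracket -> illegal
(5,0): no bracket -> illegal
(5,3): no bracket -> illegal
(5,5): no bracket -> illegal
(5,6): no bracket -> illegal
(6,0): no bracket -> illegal
(6,1): flips 2 -> legal
(6,2): no bracket -> illegal
(6,3): flips 1 -> legal
B mobility = 10
-- W to move --
(3,0): flips 1 -> legal
(3,1): flips 1 -> legal
(4,0): flips 1 -> legal
(5,0): flips 1 -> legal
(5,3): flips 2 -> legal
(5,5): flips 1 -> legal
(5,6): no bracket -> illegal
(6,3): flips 1 -> legal
(6,4): flips 2 -> legal
(6,6): no bracket -> illegal
(7,4): no bracket -> illegal
(7,5): no bracket -> illegal
(7,6): flips 3 -> legal
W mobility = 9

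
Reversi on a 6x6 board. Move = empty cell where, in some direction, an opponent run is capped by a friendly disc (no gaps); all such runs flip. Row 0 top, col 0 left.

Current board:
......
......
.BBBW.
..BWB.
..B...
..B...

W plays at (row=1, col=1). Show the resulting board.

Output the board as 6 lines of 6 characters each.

Answer: ......
.W....
.BWBW.
..BWB.
..B...
..B...

Derivation:
Place W at (1,1); scan 8 dirs for brackets.
Dir NW: first cell '.' (not opp) -> no flip
Dir N: first cell '.' (not opp) -> no flip
Dir NE: first cell '.' (not opp) -> no flip
Dir W: first cell '.' (not opp) -> no flip
Dir E: first cell '.' (not opp) -> no flip
Dir SW: first cell '.' (not opp) -> no flip
Dir S: opp run (2,1), next='.' -> no flip
Dir SE: opp run (2,2) capped by W -> flip
All flips: (2,2)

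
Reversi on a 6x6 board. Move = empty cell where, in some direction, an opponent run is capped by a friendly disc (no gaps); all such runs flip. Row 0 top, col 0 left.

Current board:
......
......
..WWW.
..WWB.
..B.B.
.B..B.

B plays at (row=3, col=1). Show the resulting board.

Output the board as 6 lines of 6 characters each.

Place B at (3,1); scan 8 dirs for brackets.
Dir NW: first cell '.' (not opp) -> no flip
Dir N: first cell '.' (not opp) -> no flip
Dir NE: opp run (2,2), next='.' -> no flip
Dir W: first cell '.' (not opp) -> no flip
Dir E: opp run (3,2) (3,3) capped by B -> flip
Dir SW: first cell '.' (not opp) -> no flip
Dir S: first cell '.' (not opp) -> no flip
Dir SE: first cell 'B' (not opp) -> no flip
All flips: (3,2) (3,3)

Answer: ......
......
..WWW.
.BBBB.
..B.B.
.B..B.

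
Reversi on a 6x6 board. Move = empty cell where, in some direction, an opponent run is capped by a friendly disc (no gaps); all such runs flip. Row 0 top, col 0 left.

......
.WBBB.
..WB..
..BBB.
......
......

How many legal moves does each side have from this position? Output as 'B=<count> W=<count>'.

Answer: B=4 W=6

Derivation:
-- B to move --
(0,0): flips 2 -> legal
(0,1): no bracket -> illegal
(0,2): no bracket -> illegal
(1,0): flips 1 -> legal
(2,0): no bracket -> illegal
(2,1): flips 1 -> legal
(3,1): flips 1 -> legal
B mobility = 4
-- W to move --
(0,1): no bracket -> illegal
(0,2): flips 1 -> legal
(0,3): no bracket -> illegal
(0,4): flips 1 -> legal
(0,5): no bracket -> illegal
(1,5): flips 3 -> legal
(2,1): no bracket -> illegal
(2,4): flips 1 -> legal
(2,5): no bracket -> illegal
(3,1): no bracket -> illegal
(3,5): no bracket -> illegal
(4,1): no bracket -> illegal
(4,2): flips 1 -> legal
(4,3): no bracket -> illegal
(4,4): flips 1 -> legal
(4,5): no bracket -> illegal
W mobility = 6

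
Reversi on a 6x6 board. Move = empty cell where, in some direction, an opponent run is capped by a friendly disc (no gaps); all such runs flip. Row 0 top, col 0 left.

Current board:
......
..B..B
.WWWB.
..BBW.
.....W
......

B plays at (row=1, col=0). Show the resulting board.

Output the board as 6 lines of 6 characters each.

Answer: ......
B.B..B
.BWWB.
..BBW.
.....W
......

Derivation:
Place B at (1,0); scan 8 dirs for brackets.
Dir NW: edge -> no flip
Dir N: first cell '.' (not opp) -> no flip
Dir NE: first cell '.' (not opp) -> no flip
Dir W: edge -> no flip
Dir E: first cell '.' (not opp) -> no flip
Dir SW: edge -> no flip
Dir S: first cell '.' (not opp) -> no flip
Dir SE: opp run (2,1) capped by B -> flip
All flips: (2,1)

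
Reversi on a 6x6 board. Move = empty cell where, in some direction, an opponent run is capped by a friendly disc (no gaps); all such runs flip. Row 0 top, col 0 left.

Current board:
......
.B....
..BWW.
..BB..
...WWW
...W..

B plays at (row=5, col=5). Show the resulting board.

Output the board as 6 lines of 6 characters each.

Answer: ......
.B....
..BWW.
..BB..
...WBW
...W.B

Derivation:
Place B at (5,5); scan 8 dirs for brackets.
Dir NW: opp run (4,4) capped by B -> flip
Dir N: opp run (4,5), next='.' -> no flip
Dir NE: edge -> no flip
Dir W: first cell '.' (not opp) -> no flip
Dir E: edge -> no flip
Dir SW: edge -> no flip
Dir S: edge -> no flip
Dir SE: edge -> no flip
All flips: (4,4)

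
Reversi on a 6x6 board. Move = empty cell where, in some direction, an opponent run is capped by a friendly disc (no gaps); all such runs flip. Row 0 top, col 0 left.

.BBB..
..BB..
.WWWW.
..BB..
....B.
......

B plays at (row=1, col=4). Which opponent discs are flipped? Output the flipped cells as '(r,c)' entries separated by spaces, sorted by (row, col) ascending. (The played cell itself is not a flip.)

Answer: (2,3)

Derivation:
Dir NW: first cell 'B' (not opp) -> no flip
Dir N: first cell '.' (not opp) -> no flip
Dir NE: first cell '.' (not opp) -> no flip
Dir W: first cell 'B' (not opp) -> no flip
Dir E: first cell '.' (not opp) -> no flip
Dir SW: opp run (2,3) capped by B -> flip
Dir S: opp run (2,4), next='.' -> no flip
Dir SE: first cell '.' (not opp) -> no flip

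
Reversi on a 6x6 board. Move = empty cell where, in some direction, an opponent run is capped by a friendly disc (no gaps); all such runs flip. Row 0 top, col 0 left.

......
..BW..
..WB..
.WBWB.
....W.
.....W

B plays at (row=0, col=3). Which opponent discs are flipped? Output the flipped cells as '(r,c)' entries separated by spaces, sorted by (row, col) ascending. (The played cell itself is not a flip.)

Dir NW: edge -> no flip
Dir N: edge -> no flip
Dir NE: edge -> no flip
Dir W: first cell '.' (not opp) -> no flip
Dir E: first cell '.' (not opp) -> no flip
Dir SW: first cell 'B' (not opp) -> no flip
Dir S: opp run (1,3) capped by B -> flip
Dir SE: first cell '.' (not opp) -> no flip

Answer: (1,3)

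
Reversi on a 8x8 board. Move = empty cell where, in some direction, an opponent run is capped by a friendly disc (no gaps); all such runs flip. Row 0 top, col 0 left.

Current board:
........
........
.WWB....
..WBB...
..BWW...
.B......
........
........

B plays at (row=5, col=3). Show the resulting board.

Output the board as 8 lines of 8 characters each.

Place B at (5,3); scan 8 dirs for brackets.
Dir NW: first cell 'B' (not opp) -> no flip
Dir N: opp run (4,3) capped by B -> flip
Dir NE: opp run (4,4), next='.' -> no flip
Dir W: first cell '.' (not opp) -> no flip
Dir E: first cell '.' (not opp) -> no flip
Dir SW: first cell '.' (not opp) -> no flip
Dir S: first cell '.' (not opp) -> no flip
Dir SE: first cell '.' (not opp) -> no flip
All flips: (4,3)

Answer: ........
........
.WWB....
..WBB...
..BBW...
.B.B....
........
........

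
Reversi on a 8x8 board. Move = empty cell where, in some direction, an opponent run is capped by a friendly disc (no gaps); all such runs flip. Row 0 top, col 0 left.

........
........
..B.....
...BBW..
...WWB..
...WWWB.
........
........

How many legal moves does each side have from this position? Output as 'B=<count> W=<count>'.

Answer: B=8 W=8

Derivation:
-- B to move --
(2,4): no bracket -> illegal
(2,5): flips 1 -> legal
(2,6): no bracket -> illegal
(3,2): no bracket -> illegal
(3,6): flips 1 -> legal
(4,2): flips 2 -> legal
(4,6): no bracket -> illegal
(5,2): flips 4 -> legal
(6,2): no bracket -> illegal
(6,3): flips 3 -> legal
(6,4): flips 2 -> legal
(6,5): flips 1 -> legal
(6,6): flips 2 -> legal
B mobility = 8
-- W to move --
(1,1): flips 2 -> legal
(1,2): no bracket -> illegal
(1,3): no bracket -> illegal
(2,1): no bracket -> illegal
(2,3): flips 1 -> legal
(2,4): flips 1 -> legal
(2,5): flips 1 -> legal
(3,1): no bracket -> illegal
(3,2): flips 2 -> legal
(3,6): flips 1 -> legal
(4,2): no bracket -> illegal
(4,6): flips 1 -> legal
(4,7): no bracket -> illegal
(5,7): flips 1 -> legal
(6,5): no bracket -> illegal
(6,6): no bracket -> illegal
(6,7): no bracket -> illegal
W mobility = 8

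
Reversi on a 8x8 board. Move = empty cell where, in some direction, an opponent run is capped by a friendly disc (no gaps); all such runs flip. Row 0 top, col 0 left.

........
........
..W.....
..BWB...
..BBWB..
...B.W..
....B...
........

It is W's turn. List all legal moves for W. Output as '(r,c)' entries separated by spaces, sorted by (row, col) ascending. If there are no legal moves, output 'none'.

Answer: (2,4) (3,1) (3,5) (4,1) (4,6) (5,1) (5,2) (6,2) (6,3) (7,3)

Derivation:
(2,1): no bracket -> illegal
(2,3): no bracket -> illegal
(2,4): flips 1 -> legal
(2,5): no bracket -> illegal
(3,1): flips 1 -> legal
(3,5): flips 2 -> legal
(3,6): no bracket -> illegal
(4,1): flips 2 -> legal
(4,6): flips 1 -> legal
(5,1): flips 1 -> legal
(5,2): flips 2 -> legal
(5,4): no bracket -> illegal
(5,6): no bracket -> illegal
(6,2): flips 1 -> legal
(6,3): flips 2 -> legal
(6,5): no bracket -> illegal
(7,3): flips 1 -> legal
(7,4): no bracket -> illegal
(7,5): no bracket -> illegal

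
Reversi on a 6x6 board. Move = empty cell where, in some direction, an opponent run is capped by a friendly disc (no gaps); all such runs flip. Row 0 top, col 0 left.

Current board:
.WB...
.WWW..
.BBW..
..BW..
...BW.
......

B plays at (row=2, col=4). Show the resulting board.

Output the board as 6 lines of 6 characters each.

Answer: .WB...
.WWB..
.BBBB.
..BW..
...BW.
......

Derivation:
Place B at (2,4); scan 8 dirs for brackets.
Dir NW: opp run (1,3) capped by B -> flip
Dir N: first cell '.' (not opp) -> no flip
Dir NE: first cell '.' (not opp) -> no flip
Dir W: opp run (2,3) capped by B -> flip
Dir E: first cell '.' (not opp) -> no flip
Dir SW: opp run (3,3), next='.' -> no flip
Dir S: first cell '.' (not opp) -> no flip
Dir SE: first cell '.' (not opp) -> no flip
All flips: (1,3) (2,3)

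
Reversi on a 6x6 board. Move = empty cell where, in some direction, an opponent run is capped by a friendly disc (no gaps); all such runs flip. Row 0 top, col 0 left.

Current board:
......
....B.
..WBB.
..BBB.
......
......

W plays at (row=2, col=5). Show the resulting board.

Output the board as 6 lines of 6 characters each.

Place W at (2,5); scan 8 dirs for brackets.
Dir NW: opp run (1,4), next='.' -> no flip
Dir N: first cell '.' (not opp) -> no flip
Dir NE: edge -> no flip
Dir W: opp run (2,4) (2,3) capped by W -> flip
Dir E: edge -> no flip
Dir SW: opp run (3,4), next='.' -> no flip
Dir S: first cell '.' (not opp) -> no flip
Dir SE: edge -> no flip
All flips: (2,3) (2,4)

Answer: ......
....B.
..WWWW
..BBB.
......
......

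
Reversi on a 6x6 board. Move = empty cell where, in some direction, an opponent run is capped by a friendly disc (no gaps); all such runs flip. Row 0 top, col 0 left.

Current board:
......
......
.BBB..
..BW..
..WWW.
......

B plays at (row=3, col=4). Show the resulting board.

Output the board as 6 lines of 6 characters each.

Place B at (3,4); scan 8 dirs for brackets.
Dir NW: first cell 'B' (not opp) -> no flip
Dir N: first cell '.' (not opp) -> no flip
Dir NE: first cell '.' (not opp) -> no flip
Dir W: opp run (3,3) capped by B -> flip
Dir E: first cell '.' (not opp) -> no flip
Dir SW: opp run (4,3), next='.' -> no flip
Dir S: opp run (4,4), next='.' -> no flip
Dir SE: first cell '.' (not opp) -> no flip
All flips: (3,3)

Answer: ......
......
.BBB..
..BBB.
..WWW.
......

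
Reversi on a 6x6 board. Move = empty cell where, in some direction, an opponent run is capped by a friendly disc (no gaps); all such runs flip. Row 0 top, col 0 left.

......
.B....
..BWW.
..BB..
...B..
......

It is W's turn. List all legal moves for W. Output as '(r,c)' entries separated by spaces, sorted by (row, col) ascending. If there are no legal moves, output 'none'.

Answer: (2,1) (4,1) (4,2) (5,3)

Derivation:
(0,0): no bracket -> illegal
(0,1): no bracket -> illegal
(0,2): no bracket -> illegal
(1,0): no bracket -> illegal
(1,2): no bracket -> illegal
(1,3): no bracket -> illegal
(2,0): no bracket -> illegal
(2,1): flips 1 -> legal
(3,1): no bracket -> illegal
(3,4): no bracket -> illegal
(4,1): flips 1 -> legal
(4,2): flips 1 -> legal
(4,4): no bracket -> illegal
(5,2): no bracket -> illegal
(5,3): flips 2 -> legal
(5,4): no bracket -> illegal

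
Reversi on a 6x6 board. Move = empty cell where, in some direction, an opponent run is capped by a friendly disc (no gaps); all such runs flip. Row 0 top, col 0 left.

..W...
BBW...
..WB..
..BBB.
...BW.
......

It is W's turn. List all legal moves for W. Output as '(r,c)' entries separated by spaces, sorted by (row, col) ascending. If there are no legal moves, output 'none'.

(0,0): flips 1 -> legal
(0,1): no bracket -> illegal
(1,3): no bracket -> illegal
(1,4): no bracket -> illegal
(2,0): flips 1 -> legal
(2,1): no bracket -> illegal
(2,4): flips 2 -> legal
(2,5): no bracket -> illegal
(3,1): no bracket -> illegal
(3,5): no bracket -> illegal
(4,1): no bracket -> illegal
(4,2): flips 2 -> legal
(4,5): flips 2 -> legal
(5,2): no bracket -> illegal
(5,3): no bracket -> illegal
(5,4): no bracket -> illegal

Answer: (0,0) (2,0) (2,4) (4,2) (4,5)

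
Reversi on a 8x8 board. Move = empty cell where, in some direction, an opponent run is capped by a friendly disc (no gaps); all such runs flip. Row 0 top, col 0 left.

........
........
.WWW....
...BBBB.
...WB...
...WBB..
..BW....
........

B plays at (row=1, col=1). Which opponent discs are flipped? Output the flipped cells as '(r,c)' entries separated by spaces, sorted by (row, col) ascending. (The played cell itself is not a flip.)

Answer: (2,2)

Derivation:
Dir NW: first cell '.' (not opp) -> no flip
Dir N: first cell '.' (not opp) -> no flip
Dir NE: first cell '.' (not opp) -> no flip
Dir W: first cell '.' (not opp) -> no flip
Dir E: first cell '.' (not opp) -> no flip
Dir SW: first cell '.' (not opp) -> no flip
Dir S: opp run (2,1), next='.' -> no flip
Dir SE: opp run (2,2) capped by B -> flip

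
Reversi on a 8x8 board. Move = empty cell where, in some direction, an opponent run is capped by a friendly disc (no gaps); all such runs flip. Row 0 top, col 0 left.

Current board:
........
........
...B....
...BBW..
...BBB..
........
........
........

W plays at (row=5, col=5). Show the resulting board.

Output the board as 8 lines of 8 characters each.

Answer: ........
........
...B....
...BBW..
...BBW..
.....W..
........
........

Derivation:
Place W at (5,5); scan 8 dirs for brackets.
Dir NW: opp run (4,4) (3,3), next='.' -> no flip
Dir N: opp run (4,5) capped by W -> flip
Dir NE: first cell '.' (not opp) -> no flip
Dir W: first cell '.' (not opp) -> no flip
Dir E: first cell '.' (not opp) -> no flip
Dir SW: first cell '.' (not opp) -> no flip
Dir S: first cell '.' (not opp) -> no flip
Dir SE: first cell '.' (not opp) -> no flip
All flips: (4,5)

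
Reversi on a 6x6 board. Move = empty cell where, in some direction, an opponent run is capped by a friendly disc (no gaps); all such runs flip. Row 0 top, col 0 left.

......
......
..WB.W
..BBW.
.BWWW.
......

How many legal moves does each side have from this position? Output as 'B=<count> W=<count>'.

Answer: B=10 W=6

Derivation:
-- B to move --
(1,1): flips 1 -> legal
(1,2): flips 1 -> legal
(1,3): no bracket -> illegal
(1,4): no bracket -> illegal
(1,5): no bracket -> illegal
(2,1): flips 1 -> legal
(2,4): no bracket -> illegal
(3,1): no bracket -> illegal
(3,5): flips 1 -> legal
(4,5): flips 4 -> legal
(5,1): flips 1 -> legal
(5,2): flips 1 -> legal
(5,3): flips 1 -> legal
(5,4): flips 1 -> legal
(5,5): flips 1 -> legal
B mobility = 10
-- W to move --
(1,2): flips 1 -> legal
(1,3): flips 2 -> legal
(1,4): no bracket -> illegal
(2,1): flips 1 -> legal
(2,4): flips 2 -> legal
(3,0): no bracket -> illegal
(3,1): flips 2 -> legal
(4,0): flips 1 -> legal
(5,0): no bracket -> illegal
(5,1): no bracket -> illegal
(5,2): no bracket -> illegal
W mobility = 6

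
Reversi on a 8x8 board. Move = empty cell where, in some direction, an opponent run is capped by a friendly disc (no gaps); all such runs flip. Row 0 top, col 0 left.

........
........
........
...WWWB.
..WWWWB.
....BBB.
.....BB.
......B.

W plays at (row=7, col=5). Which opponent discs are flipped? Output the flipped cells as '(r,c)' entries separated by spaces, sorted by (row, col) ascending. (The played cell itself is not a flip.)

Answer: (5,5) (6,5)

Derivation:
Dir NW: first cell '.' (not opp) -> no flip
Dir N: opp run (6,5) (5,5) capped by W -> flip
Dir NE: opp run (6,6), next='.' -> no flip
Dir W: first cell '.' (not opp) -> no flip
Dir E: opp run (7,6), next='.' -> no flip
Dir SW: edge -> no flip
Dir S: edge -> no flip
Dir SE: edge -> no flip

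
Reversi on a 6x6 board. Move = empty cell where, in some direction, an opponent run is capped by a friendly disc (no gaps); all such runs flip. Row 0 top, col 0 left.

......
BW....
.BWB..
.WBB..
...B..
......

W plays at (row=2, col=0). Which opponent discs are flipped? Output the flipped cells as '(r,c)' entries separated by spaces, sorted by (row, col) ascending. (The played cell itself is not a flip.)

Answer: (2,1)

Derivation:
Dir NW: edge -> no flip
Dir N: opp run (1,0), next='.' -> no flip
Dir NE: first cell 'W' (not opp) -> no flip
Dir W: edge -> no flip
Dir E: opp run (2,1) capped by W -> flip
Dir SW: edge -> no flip
Dir S: first cell '.' (not opp) -> no flip
Dir SE: first cell 'W' (not opp) -> no flip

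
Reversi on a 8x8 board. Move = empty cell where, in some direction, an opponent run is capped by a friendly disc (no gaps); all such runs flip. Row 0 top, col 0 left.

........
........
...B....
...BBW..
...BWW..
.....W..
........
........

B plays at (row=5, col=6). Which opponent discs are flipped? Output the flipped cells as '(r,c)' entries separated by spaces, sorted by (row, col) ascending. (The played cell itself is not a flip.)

Answer: (4,5)

Derivation:
Dir NW: opp run (4,5) capped by B -> flip
Dir N: first cell '.' (not opp) -> no flip
Dir NE: first cell '.' (not opp) -> no flip
Dir W: opp run (5,5), next='.' -> no flip
Dir E: first cell '.' (not opp) -> no flip
Dir SW: first cell '.' (not opp) -> no flip
Dir S: first cell '.' (not opp) -> no flip
Dir SE: first cell '.' (not opp) -> no flip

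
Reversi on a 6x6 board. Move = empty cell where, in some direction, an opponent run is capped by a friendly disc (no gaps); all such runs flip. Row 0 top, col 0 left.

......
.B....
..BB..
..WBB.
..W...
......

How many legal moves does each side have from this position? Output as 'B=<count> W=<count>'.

Answer: B=4 W=4

Derivation:
-- B to move --
(2,1): no bracket -> illegal
(3,1): flips 1 -> legal
(4,1): flips 1 -> legal
(4,3): no bracket -> illegal
(5,1): flips 1 -> legal
(5,2): flips 2 -> legal
(5,3): no bracket -> illegal
B mobility = 4
-- W to move --
(0,0): no bracket -> illegal
(0,1): no bracket -> illegal
(0,2): no bracket -> illegal
(1,0): no bracket -> illegal
(1,2): flips 1 -> legal
(1,3): no bracket -> illegal
(1,4): flips 1 -> legal
(2,0): no bracket -> illegal
(2,1): no bracket -> illegal
(2,4): flips 1 -> legal
(2,5): no bracket -> illegal
(3,1): no bracket -> illegal
(3,5): flips 2 -> legal
(4,3): no bracket -> illegal
(4,4): no bracket -> illegal
(4,5): no bracket -> illegal
W mobility = 4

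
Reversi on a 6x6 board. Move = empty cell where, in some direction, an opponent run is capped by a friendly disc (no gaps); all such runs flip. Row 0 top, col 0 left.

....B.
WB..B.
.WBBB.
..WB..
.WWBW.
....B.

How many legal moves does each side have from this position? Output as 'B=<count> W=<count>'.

Answer: B=9 W=7

Derivation:
-- B to move --
(0,0): no bracket -> illegal
(0,1): no bracket -> illegal
(1,2): no bracket -> illegal
(2,0): flips 1 -> legal
(3,0): no bracket -> illegal
(3,1): flips 2 -> legal
(3,4): flips 1 -> legal
(3,5): no bracket -> illegal
(4,0): flips 2 -> legal
(4,5): flips 1 -> legal
(5,0): flips 2 -> legal
(5,1): flips 1 -> legal
(5,2): flips 2 -> legal
(5,3): no bracket -> illegal
(5,5): flips 1 -> legal
B mobility = 9
-- W to move --
(0,0): flips 3 -> legal
(0,1): flips 1 -> legal
(0,2): no bracket -> illegal
(0,3): no bracket -> illegal
(0,5): flips 2 -> legal
(1,2): flips 2 -> legal
(1,3): no bracket -> illegal
(1,5): flips 2 -> legal
(2,0): no bracket -> illegal
(2,5): flips 3 -> legal
(3,1): no bracket -> illegal
(3,4): flips 1 -> legal
(3,5): no bracket -> illegal
(4,5): no bracket -> illegal
(5,2): no bracket -> illegal
(5,3): no bracket -> illegal
(5,5): no bracket -> illegal
W mobility = 7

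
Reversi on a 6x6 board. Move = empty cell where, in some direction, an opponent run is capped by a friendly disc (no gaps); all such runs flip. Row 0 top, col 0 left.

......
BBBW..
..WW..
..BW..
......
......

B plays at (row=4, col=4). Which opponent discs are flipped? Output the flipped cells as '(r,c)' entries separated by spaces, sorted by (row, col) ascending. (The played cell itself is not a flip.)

Dir NW: opp run (3,3) (2,2) capped by B -> flip
Dir N: first cell '.' (not opp) -> no flip
Dir NE: first cell '.' (not opp) -> no flip
Dir W: first cell '.' (not opp) -> no flip
Dir E: first cell '.' (not opp) -> no flip
Dir SW: first cell '.' (not opp) -> no flip
Dir S: first cell '.' (not opp) -> no flip
Dir SE: first cell '.' (not opp) -> no flip

Answer: (2,2) (3,3)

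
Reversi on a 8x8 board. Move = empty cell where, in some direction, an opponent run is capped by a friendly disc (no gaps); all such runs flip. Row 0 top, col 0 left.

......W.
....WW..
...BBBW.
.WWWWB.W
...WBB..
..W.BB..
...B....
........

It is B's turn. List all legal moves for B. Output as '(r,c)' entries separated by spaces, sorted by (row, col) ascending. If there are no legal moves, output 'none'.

Answer: (0,3) (0,4) (0,5) (1,7) (2,1) (2,2) (2,7) (3,0) (4,1) (4,2) (5,3) (6,1)

Derivation:
(0,3): flips 1 -> legal
(0,4): flips 1 -> legal
(0,5): flips 2 -> legal
(0,7): no bracket -> illegal
(1,3): no bracket -> illegal
(1,6): no bracket -> illegal
(1,7): flips 1 -> legal
(2,0): no bracket -> illegal
(2,1): flips 2 -> legal
(2,2): flips 1 -> legal
(2,7): flips 1 -> legal
(3,0): flips 4 -> legal
(3,6): no bracket -> illegal
(4,0): no bracket -> illegal
(4,1): flips 2 -> legal
(4,2): flips 2 -> legal
(4,6): no bracket -> illegal
(4,7): no bracket -> illegal
(5,1): no bracket -> illegal
(5,3): flips 2 -> legal
(6,1): flips 3 -> legal
(6,2): no bracket -> illegal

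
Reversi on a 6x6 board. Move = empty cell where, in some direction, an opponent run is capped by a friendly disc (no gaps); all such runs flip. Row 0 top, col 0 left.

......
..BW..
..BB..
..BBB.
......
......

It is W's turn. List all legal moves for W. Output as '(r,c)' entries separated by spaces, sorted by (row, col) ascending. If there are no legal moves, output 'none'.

Answer: (1,1) (3,1) (4,3)

Derivation:
(0,1): no bracket -> illegal
(0,2): no bracket -> illegal
(0,3): no bracket -> illegal
(1,1): flips 1 -> legal
(1,4): no bracket -> illegal
(2,1): no bracket -> illegal
(2,4): no bracket -> illegal
(2,5): no bracket -> illegal
(3,1): flips 1 -> legal
(3,5): no bracket -> illegal
(4,1): no bracket -> illegal
(4,2): no bracket -> illegal
(4,3): flips 2 -> legal
(4,4): no bracket -> illegal
(4,5): no bracket -> illegal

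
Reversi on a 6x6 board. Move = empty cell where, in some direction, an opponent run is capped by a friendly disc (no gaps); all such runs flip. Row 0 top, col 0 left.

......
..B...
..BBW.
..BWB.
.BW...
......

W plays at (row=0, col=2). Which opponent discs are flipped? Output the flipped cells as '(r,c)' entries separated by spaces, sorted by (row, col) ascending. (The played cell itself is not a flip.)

Answer: (1,2) (2,2) (3,2)

Derivation:
Dir NW: edge -> no flip
Dir N: edge -> no flip
Dir NE: edge -> no flip
Dir W: first cell '.' (not opp) -> no flip
Dir E: first cell '.' (not opp) -> no flip
Dir SW: first cell '.' (not opp) -> no flip
Dir S: opp run (1,2) (2,2) (3,2) capped by W -> flip
Dir SE: first cell '.' (not opp) -> no flip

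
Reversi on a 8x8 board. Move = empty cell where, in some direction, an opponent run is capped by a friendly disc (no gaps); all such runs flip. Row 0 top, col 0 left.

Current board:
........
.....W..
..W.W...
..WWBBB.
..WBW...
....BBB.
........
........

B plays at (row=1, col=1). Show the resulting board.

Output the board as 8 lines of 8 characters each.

Place B at (1,1); scan 8 dirs for brackets.
Dir NW: first cell '.' (not opp) -> no flip
Dir N: first cell '.' (not opp) -> no flip
Dir NE: first cell '.' (not opp) -> no flip
Dir W: first cell '.' (not opp) -> no flip
Dir E: first cell '.' (not opp) -> no flip
Dir SW: first cell '.' (not opp) -> no flip
Dir S: first cell '.' (not opp) -> no flip
Dir SE: opp run (2,2) (3,3) (4,4) capped by B -> flip
All flips: (2,2) (3,3) (4,4)

Answer: ........
.B...W..
..B.W...
..WBBBB.
..WBB...
....BBB.
........
........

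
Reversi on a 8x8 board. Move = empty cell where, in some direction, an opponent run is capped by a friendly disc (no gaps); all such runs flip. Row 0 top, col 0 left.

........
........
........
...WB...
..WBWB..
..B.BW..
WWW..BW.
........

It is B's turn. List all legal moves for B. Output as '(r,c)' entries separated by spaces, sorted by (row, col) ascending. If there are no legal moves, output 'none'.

(2,2): no bracket -> illegal
(2,3): flips 1 -> legal
(2,4): no bracket -> illegal
(3,1): no bracket -> illegal
(3,2): flips 2 -> legal
(3,5): no bracket -> illegal
(4,1): flips 1 -> legal
(4,6): no bracket -> illegal
(5,0): no bracket -> illegal
(5,1): no bracket -> illegal
(5,3): no bracket -> illegal
(5,6): flips 1 -> legal
(5,7): no bracket -> illegal
(6,3): no bracket -> illegal
(6,4): no bracket -> illegal
(6,7): flips 1 -> legal
(7,0): flips 1 -> legal
(7,1): no bracket -> illegal
(7,2): flips 1 -> legal
(7,3): no bracket -> illegal
(7,5): no bracket -> illegal
(7,6): no bracket -> illegal
(7,7): no bracket -> illegal

Answer: (2,3) (3,2) (4,1) (5,6) (6,7) (7,0) (7,2)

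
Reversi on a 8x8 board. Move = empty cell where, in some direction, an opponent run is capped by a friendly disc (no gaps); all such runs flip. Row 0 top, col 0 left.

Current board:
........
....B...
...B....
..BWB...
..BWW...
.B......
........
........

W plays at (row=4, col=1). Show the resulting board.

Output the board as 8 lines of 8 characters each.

Answer: ........
....B...
...B....
..BWB...
.WWWW...
.B......
........
........

Derivation:
Place W at (4,1); scan 8 dirs for brackets.
Dir NW: first cell '.' (not opp) -> no flip
Dir N: first cell '.' (not opp) -> no flip
Dir NE: opp run (3,2) (2,3) (1,4), next='.' -> no flip
Dir W: first cell '.' (not opp) -> no flip
Dir E: opp run (4,2) capped by W -> flip
Dir SW: first cell '.' (not opp) -> no flip
Dir S: opp run (5,1), next='.' -> no flip
Dir SE: first cell '.' (not opp) -> no flip
All flips: (4,2)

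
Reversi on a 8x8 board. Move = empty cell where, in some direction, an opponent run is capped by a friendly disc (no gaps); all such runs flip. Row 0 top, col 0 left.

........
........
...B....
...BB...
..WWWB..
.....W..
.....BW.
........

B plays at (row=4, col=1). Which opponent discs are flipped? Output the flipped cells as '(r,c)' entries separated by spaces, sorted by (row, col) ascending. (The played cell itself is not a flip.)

Dir NW: first cell '.' (not opp) -> no flip
Dir N: first cell '.' (not opp) -> no flip
Dir NE: first cell '.' (not opp) -> no flip
Dir W: first cell '.' (not opp) -> no flip
Dir E: opp run (4,2) (4,3) (4,4) capped by B -> flip
Dir SW: first cell '.' (not opp) -> no flip
Dir S: first cell '.' (not opp) -> no flip
Dir SE: first cell '.' (not opp) -> no flip

Answer: (4,2) (4,3) (4,4)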